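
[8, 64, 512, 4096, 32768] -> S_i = 8*8^i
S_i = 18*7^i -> [18, 126, 882, 6174, 43218]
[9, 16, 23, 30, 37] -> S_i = 9 + 7*i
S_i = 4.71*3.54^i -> [4.71, 16.67, 59.02, 208.94, 739.66]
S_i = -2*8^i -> [-2, -16, -128, -1024, -8192]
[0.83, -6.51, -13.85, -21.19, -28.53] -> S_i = 0.83 + -7.34*i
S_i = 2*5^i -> [2, 10, 50, 250, 1250]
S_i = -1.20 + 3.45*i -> [-1.2, 2.25, 5.7, 9.15, 12.6]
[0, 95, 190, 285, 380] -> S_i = 0 + 95*i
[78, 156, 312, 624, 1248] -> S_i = 78*2^i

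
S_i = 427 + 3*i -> [427, 430, 433, 436, 439]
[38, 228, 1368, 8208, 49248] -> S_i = 38*6^i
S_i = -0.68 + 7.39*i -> [-0.68, 6.71, 14.1, 21.49, 28.88]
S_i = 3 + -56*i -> [3, -53, -109, -165, -221]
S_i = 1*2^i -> [1, 2, 4, 8, 16]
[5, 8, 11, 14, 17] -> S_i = 5 + 3*i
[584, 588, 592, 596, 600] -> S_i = 584 + 4*i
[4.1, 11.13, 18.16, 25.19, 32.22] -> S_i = 4.10 + 7.03*i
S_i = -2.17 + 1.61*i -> [-2.17, -0.56, 1.05, 2.66, 4.27]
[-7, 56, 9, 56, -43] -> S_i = Random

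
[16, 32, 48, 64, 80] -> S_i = 16 + 16*i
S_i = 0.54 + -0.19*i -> [0.54, 0.35, 0.16, -0.03, -0.22]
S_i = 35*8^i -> [35, 280, 2240, 17920, 143360]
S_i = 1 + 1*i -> [1, 2, 3, 4, 5]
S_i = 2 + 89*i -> [2, 91, 180, 269, 358]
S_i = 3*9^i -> [3, 27, 243, 2187, 19683]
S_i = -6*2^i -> [-6, -12, -24, -48, -96]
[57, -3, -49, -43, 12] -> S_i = Random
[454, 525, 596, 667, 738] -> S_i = 454 + 71*i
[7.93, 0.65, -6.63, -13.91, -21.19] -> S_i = 7.93 + -7.28*i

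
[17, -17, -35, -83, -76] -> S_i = Random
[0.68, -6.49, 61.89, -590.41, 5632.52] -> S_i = 0.68*(-9.54)^i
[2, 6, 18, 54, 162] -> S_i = 2*3^i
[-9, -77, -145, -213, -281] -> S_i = -9 + -68*i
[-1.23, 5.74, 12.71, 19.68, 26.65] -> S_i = -1.23 + 6.97*i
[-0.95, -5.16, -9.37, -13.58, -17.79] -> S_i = -0.95 + -4.21*i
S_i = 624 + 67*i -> [624, 691, 758, 825, 892]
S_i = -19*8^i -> [-19, -152, -1216, -9728, -77824]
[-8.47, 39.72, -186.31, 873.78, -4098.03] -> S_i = -8.47*(-4.69)^i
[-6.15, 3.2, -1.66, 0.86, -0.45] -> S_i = -6.15*(-0.52)^i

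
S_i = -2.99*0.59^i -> [-2.99, -1.76, -1.04, -0.61, -0.36]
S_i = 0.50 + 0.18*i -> [0.5, 0.68, 0.86, 1.04, 1.22]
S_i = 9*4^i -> [9, 36, 144, 576, 2304]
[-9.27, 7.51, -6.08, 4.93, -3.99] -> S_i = -9.27*(-0.81)^i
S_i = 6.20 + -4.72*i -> [6.2, 1.48, -3.24, -7.96, -12.68]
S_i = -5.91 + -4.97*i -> [-5.91, -10.88, -15.85, -20.82, -25.79]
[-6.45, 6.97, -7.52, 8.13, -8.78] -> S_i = -6.45*(-1.08)^i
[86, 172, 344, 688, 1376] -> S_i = 86*2^i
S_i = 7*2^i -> [7, 14, 28, 56, 112]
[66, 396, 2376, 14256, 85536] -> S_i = 66*6^i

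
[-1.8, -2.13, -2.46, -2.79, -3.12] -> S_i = -1.80 + -0.33*i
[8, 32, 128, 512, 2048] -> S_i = 8*4^i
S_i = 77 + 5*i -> [77, 82, 87, 92, 97]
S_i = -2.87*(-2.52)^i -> [-2.87, 7.23, -18.23, 45.93, -115.74]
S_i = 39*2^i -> [39, 78, 156, 312, 624]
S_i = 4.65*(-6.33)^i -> [4.65, -29.43, 186.32, -1179.41, 7465.65]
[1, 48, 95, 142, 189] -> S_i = 1 + 47*i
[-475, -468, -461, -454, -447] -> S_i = -475 + 7*i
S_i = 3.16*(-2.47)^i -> [3.16, -7.81, 19.28, -47.62, 117.62]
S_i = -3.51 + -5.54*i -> [-3.51, -9.05, -14.59, -20.13, -25.67]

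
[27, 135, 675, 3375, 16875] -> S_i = 27*5^i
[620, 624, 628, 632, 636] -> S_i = 620 + 4*i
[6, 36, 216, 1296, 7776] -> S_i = 6*6^i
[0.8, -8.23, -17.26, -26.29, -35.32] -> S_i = 0.80 + -9.03*i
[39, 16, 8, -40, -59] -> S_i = Random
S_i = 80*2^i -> [80, 160, 320, 640, 1280]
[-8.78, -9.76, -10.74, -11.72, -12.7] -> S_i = -8.78 + -0.98*i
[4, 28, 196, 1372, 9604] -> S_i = 4*7^i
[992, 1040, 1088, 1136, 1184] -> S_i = 992 + 48*i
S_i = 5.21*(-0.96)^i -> [5.21, -5.0, 4.8, -4.61, 4.43]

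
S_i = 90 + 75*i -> [90, 165, 240, 315, 390]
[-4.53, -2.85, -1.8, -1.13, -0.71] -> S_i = -4.53*0.63^i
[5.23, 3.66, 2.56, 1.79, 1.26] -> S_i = 5.23*0.70^i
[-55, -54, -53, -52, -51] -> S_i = -55 + 1*i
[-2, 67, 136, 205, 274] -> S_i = -2 + 69*i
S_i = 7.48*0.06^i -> [7.48, 0.45, 0.03, 0.0, 0.0]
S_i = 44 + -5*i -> [44, 39, 34, 29, 24]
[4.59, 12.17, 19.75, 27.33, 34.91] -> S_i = 4.59 + 7.58*i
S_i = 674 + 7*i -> [674, 681, 688, 695, 702]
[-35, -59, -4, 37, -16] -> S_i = Random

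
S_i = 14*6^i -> [14, 84, 504, 3024, 18144]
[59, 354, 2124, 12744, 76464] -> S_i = 59*6^i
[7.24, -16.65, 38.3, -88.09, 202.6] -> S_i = 7.24*(-2.30)^i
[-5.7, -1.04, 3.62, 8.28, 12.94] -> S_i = -5.70 + 4.66*i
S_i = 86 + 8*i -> [86, 94, 102, 110, 118]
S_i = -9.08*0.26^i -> [-9.08, -2.36, -0.61, -0.16, -0.04]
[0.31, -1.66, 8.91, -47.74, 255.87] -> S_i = 0.31*(-5.36)^i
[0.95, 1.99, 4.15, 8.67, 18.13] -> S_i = 0.95*2.09^i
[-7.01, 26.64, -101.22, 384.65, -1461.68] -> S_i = -7.01*(-3.80)^i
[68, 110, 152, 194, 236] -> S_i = 68 + 42*i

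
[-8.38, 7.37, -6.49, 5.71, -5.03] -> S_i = -8.38*(-0.88)^i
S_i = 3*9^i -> [3, 27, 243, 2187, 19683]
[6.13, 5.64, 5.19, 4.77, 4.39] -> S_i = 6.13*0.92^i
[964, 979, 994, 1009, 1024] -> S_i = 964 + 15*i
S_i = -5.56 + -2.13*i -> [-5.56, -7.69, -9.82, -11.95, -14.08]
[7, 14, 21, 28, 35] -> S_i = 7 + 7*i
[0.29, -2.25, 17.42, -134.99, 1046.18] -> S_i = 0.29*(-7.75)^i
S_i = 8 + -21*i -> [8, -13, -34, -55, -76]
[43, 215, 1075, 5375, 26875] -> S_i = 43*5^i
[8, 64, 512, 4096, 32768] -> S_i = 8*8^i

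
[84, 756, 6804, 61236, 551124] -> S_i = 84*9^i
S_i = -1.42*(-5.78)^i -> [-1.42, 8.21, -47.44, 274.2, -1584.89]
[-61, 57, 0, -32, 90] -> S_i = Random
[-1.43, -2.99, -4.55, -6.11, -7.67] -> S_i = -1.43 + -1.56*i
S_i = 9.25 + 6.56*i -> [9.25, 15.81, 22.37, 28.93, 35.49]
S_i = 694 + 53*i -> [694, 747, 800, 853, 906]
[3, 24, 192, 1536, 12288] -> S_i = 3*8^i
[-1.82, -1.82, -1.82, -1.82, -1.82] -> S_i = -1.82*1.00^i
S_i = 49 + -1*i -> [49, 48, 47, 46, 45]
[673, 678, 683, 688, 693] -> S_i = 673 + 5*i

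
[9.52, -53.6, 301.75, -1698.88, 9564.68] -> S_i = 9.52*(-5.63)^i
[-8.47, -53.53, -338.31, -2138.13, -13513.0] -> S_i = -8.47*6.32^i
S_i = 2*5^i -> [2, 10, 50, 250, 1250]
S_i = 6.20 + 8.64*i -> [6.2, 14.84, 23.48, 32.12, 40.76]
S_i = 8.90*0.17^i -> [8.9, 1.51, 0.26, 0.04, 0.01]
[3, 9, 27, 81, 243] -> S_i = 3*3^i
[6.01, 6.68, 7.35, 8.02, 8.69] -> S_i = 6.01 + 0.67*i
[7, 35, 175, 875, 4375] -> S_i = 7*5^i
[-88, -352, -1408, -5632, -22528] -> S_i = -88*4^i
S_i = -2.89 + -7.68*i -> [-2.89, -10.57, -18.25, -25.93, -33.61]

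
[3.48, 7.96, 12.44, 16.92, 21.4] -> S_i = 3.48 + 4.48*i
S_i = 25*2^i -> [25, 50, 100, 200, 400]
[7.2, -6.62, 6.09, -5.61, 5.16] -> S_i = 7.20*(-0.92)^i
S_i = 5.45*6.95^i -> [5.45, 37.88, 263.25, 1829.58, 12715.57]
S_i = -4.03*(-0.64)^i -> [-4.03, 2.58, -1.65, 1.06, -0.68]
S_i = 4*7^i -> [4, 28, 196, 1372, 9604]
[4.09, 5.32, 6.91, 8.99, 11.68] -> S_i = 4.09*1.30^i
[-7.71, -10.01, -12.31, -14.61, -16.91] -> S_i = -7.71 + -2.30*i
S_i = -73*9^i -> [-73, -657, -5913, -53217, -478953]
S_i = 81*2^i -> [81, 162, 324, 648, 1296]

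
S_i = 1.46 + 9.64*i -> [1.46, 11.1, 20.74, 30.38, 40.02]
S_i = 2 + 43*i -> [2, 45, 88, 131, 174]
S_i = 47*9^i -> [47, 423, 3807, 34263, 308367]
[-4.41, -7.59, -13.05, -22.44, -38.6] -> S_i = -4.41*1.72^i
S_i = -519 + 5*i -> [-519, -514, -509, -504, -499]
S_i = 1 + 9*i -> [1, 10, 19, 28, 37]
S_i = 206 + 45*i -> [206, 251, 296, 341, 386]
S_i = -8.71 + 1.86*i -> [-8.71, -6.85, -4.99, -3.13, -1.27]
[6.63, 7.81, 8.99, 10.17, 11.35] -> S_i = 6.63 + 1.18*i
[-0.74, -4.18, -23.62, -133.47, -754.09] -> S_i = -0.74*5.65^i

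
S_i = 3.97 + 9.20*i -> [3.97, 13.17, 22.37, 31.57, 40.77]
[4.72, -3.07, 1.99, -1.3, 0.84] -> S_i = 4.72*(-0.65)^i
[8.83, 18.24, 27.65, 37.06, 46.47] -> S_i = 8.83 + 9.41*i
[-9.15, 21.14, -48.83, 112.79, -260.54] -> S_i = -9.15*(-2.31)^i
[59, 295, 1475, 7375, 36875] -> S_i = 59*5^i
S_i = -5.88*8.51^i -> [-5.88, -50.04, -425.83, -3623.81, -30838.66]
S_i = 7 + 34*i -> [7, 41, 75, 109, 143]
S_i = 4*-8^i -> [4, -32, 256, -2048, 16384]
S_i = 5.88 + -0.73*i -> [5.88, 5.15, 4.42, 3.69, 2.96]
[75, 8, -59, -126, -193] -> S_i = 75 + -67*i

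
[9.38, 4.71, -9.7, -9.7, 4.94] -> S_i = Random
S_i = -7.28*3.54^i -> [-7.28, -25.77, -91.23, -322.95, -1143.26]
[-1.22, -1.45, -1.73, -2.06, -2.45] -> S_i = -1.22*1.19^i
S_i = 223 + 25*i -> [223, 248, 273, 298, 323]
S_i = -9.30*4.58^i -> [-9.3, -42.59, -195.08, -893.47, -4092.09]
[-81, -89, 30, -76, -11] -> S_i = Random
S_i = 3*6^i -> [3, 18, 108, 648, 3888]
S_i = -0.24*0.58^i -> [-0.24, -0.14, -0.08, -0.05, -0.03]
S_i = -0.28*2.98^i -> [-0.28, -0.83, -2.49, -7.41, -22.08]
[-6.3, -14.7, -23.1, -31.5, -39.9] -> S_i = -6.30 + -8.40*i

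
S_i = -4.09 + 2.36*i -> [-4.09, -1.73, 0.63, 2.99, 5.35]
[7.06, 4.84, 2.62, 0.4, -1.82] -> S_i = 7.06 + -2.22*i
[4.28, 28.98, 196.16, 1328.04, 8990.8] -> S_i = 4.28*6.77^i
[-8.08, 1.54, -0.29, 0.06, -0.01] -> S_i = -8.08*(-0.19)^i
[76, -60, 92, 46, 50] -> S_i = Random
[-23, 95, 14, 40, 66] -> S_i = Random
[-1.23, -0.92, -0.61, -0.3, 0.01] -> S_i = -1.23 + 0.31*i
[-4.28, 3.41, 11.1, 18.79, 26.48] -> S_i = -4.28 + 7.69*i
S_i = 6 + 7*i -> [6, 13, 20, 27, 34]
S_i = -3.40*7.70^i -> [-3.4, -26.18, -201.59, -1552.21, -11952.03]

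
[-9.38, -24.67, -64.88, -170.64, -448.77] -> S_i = -9.38*2.63^i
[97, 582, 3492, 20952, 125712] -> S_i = 97*6^i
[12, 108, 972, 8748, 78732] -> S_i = 12*9^i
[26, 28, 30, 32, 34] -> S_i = 26 + 2*i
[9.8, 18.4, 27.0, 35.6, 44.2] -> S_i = 9.80 + 8.60*i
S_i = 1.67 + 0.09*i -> [1.67, 1.76, 1.85, 1.94, 2.03]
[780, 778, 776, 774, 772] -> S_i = 780 + -2*i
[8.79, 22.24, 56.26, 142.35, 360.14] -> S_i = 8.79*2.53^i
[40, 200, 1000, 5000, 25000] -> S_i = 40*5^i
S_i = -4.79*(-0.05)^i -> [-4.79, 0.24, -0.01, 0.0, -0.0]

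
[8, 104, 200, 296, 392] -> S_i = 8 + 96*i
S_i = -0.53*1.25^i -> [-0.53, -0.66, -0.83, -1.04, -1.29]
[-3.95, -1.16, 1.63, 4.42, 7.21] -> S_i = -3.95 + 2.79*i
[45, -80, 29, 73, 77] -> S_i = Random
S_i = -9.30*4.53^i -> [-9.3, -42.13, -190.84, -864.52, -3916.3]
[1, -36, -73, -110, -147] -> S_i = 1 + -37*i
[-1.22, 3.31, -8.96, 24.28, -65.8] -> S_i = -1.22*(-2.71)^i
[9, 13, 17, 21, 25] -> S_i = 9 + 4*i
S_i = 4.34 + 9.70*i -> [4.34, 14.04, 23.74, 33.44, 43.14]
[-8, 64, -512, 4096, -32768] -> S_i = -8*-8^i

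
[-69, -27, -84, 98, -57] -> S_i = Random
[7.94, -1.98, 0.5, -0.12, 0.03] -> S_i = 7.94*(-0.25)^i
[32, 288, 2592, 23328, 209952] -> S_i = 32*9^i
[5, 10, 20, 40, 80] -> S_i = 5*2^i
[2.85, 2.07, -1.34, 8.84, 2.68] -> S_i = Random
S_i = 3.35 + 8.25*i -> [3.35, 11.6, 19.85, 28.1, 36.35]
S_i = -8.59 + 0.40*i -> [-8.59, -8.19, -7.79, -7.39, -6.99]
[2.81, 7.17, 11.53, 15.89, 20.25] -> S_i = 2.81 + 4.36*i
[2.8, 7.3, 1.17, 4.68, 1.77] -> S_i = Random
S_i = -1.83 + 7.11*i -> [-1.83, 5.28, 12.39, 19.5, 26.61]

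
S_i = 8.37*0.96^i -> [8.37, 8.04, 7.71, 7.41, 7.11]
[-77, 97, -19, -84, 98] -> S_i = Random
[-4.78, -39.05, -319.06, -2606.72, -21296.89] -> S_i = -4.78*8.17^i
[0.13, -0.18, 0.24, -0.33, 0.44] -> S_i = 0.13*(-1.36)^i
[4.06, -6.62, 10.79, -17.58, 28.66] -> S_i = 4.06*(-1.63)^i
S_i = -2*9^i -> [-2, -18, -162, -1458, -13122]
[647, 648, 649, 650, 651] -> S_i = 647 + 1*i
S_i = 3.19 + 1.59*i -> [3.19, 4.78, 6.37, 7.96, 9.55]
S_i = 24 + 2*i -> [24, 26, 28, 30, 32]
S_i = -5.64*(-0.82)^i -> [-5.64, 4.62, -3.79, 3.11, -2.55]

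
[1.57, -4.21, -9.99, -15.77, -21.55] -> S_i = 1.57 + -5.78*i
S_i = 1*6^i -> [1, 6, 36, 216, 1296]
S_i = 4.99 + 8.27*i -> [4.99, 13.26, 21.53, 29.8, 38.07]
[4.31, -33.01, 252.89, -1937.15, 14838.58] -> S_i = 4.31*(-7.66)^i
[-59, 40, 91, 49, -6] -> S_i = Random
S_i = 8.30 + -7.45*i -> [8.3, 0.85, -6.6, -14.05, -21.5]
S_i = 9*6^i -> [9, 54, 324, 1944, 11664]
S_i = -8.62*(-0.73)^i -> [-8.62, 6.29, -4.59, 3.35, -2.45]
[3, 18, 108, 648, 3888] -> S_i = 3*6^i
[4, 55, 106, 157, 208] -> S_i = 4 + 51*i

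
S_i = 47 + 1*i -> [47, 48, 49, 50, 51]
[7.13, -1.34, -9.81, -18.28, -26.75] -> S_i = 7.13 + -8.47*i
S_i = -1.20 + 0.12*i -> [-1.2, -1.08, -0.96, -0.84, -0.72]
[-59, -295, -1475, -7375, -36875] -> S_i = -59*5^i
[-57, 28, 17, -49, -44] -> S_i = Random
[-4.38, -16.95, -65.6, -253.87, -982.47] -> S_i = -4.38*3.87^i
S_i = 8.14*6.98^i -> [8.14, 56.82, 396.58, 2768.16, 19321.73]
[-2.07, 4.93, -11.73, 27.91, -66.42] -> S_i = -2.07*(-2.38)^i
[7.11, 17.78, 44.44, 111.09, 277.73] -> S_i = 7.11*2.50^i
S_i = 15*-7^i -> [15, -105, 735, -5145, 36015]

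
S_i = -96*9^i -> [-96, -864, -7776, -69984, -629856]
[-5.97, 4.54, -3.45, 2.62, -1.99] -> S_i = -5.97*(-0.76)^i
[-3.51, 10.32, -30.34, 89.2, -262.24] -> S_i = -3.51*(-2.94)^i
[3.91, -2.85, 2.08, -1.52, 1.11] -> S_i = 3.91*(-0.73)^i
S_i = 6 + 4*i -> [6, 10, 14, 18, 22]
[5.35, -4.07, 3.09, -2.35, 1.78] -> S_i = 5.35*(-0.76)^i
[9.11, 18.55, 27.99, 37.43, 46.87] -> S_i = 9.11 + 9.44*i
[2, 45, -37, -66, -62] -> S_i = Random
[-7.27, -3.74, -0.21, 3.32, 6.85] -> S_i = -7.27 + 3.53*i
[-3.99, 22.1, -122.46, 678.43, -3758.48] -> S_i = -3.99*(-5.54)^i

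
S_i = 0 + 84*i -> [0, 84, 168, 252, 336]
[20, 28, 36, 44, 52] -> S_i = 20 + 8*i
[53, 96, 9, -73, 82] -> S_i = Random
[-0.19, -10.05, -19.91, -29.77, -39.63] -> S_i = -0.19 + -9.86*i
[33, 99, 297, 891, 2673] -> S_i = 33*3^i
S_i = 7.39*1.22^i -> [7.39, 9.02, 11.0, 13.42, 16.37]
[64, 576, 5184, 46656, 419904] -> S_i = 64*9^i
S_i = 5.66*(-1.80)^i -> [5.66, -10.19, 18.34, -33.01, 59.42]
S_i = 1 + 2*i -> [1, 3, 5, 7, 9]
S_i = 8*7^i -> [8, 56, 392, 2744, 19208]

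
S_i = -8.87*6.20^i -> [-8.87, -54.99, -340.96, -2113.97, -13106.61]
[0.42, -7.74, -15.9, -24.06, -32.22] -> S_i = 0.42 + -8.16*i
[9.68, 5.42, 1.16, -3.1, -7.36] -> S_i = 9.68 + -4.26*i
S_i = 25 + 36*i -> [25, 61, 97, 133, 169]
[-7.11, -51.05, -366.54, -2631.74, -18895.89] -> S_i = -7.11*7.18^i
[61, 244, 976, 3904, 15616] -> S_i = 61*4^i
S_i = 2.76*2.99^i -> [2.76, 8.25, 24.67, 73.78, 220.59]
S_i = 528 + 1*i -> [528, 529, 530, 531, 532]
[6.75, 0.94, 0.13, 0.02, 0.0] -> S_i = 6.75*0.14^i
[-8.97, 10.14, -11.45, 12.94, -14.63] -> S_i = -8.97*(-1.13)^i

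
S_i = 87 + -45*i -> [87, 42, -3, -48, -93]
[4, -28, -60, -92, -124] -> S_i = 4 + -32*i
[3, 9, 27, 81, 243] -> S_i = 3*3^i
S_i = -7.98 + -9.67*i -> [-7.98, -17.65, -27.32, -36.99, -46.66]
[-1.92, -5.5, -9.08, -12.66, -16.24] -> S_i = -1.92 + -3.58*i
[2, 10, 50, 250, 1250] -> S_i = 2*5^i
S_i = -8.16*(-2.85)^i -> [-8.16, 23.26, -66.28, 188.9, -538.36]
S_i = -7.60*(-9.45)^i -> [-7.6, 71.82, -678.7, 6413.71, -60609.52]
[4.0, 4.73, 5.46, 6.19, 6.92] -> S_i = 4.00 + 0.73*i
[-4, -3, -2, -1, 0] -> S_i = -4 + 1*i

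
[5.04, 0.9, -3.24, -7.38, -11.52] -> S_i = 5.04 + -4.14*i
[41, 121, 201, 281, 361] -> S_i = 41 + 80*i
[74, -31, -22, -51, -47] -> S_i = Random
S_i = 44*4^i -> [44, 176, 704, 2816, 11264]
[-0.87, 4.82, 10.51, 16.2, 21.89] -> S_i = -0.87 + 5.69*i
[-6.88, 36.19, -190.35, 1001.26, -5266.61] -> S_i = -6.88*(-5.26)^i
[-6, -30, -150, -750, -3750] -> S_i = -6*5^i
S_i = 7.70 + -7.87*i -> [7.7, -0.17, -8.04, -15.91, -23.78]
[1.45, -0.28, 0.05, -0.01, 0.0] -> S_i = 1.45*(-0.19)^i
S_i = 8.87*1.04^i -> [8.87, 9.22, 9.59, 9.98, 10.38]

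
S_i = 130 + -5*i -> [130, 125, 120, 115, 110]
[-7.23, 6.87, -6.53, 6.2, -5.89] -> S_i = -7.23*(-0.95)^i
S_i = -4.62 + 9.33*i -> [-4.62, 4.71, 14.04, 23.37, 32.7]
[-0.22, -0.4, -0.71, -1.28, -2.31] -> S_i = -0.22*1.80^i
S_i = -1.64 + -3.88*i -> [-1.64, -5.52, -9.4, -13.28, -17.16]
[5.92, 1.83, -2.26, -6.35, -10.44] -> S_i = 5.92 + -4.09*i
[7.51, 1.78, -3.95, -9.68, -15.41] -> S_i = 7.51 + -5.73*i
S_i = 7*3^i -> [7, 21, 63, 189, 567]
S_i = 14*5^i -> [14, 70, 350, 1750, 8750]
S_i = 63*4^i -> [63, 252, 1008, 4032, 16128]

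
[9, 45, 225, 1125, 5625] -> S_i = 9*5^i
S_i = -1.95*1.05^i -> [-1.95, -2.05, -2.15, -2.26, -2.37]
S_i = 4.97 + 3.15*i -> [4.97, 8.12, 11.27, 14.42, 17.57]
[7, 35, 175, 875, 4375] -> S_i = 7*5^i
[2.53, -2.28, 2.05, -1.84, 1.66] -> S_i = 2.53*(-0.90)^i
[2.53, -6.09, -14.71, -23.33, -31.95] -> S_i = 2.53 + -8.62*i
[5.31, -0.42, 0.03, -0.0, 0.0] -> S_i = 5.31*(-0.08)^i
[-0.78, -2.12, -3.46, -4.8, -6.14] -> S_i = -0.78 + -1.34*i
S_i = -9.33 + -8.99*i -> [-9.33, -18.32, -27.31, -36.3, -45.29]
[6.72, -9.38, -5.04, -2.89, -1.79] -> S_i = Random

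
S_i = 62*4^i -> [62, 248, 992, 3968, 15872]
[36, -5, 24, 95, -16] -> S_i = Random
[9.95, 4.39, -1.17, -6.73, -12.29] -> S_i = 9.95 + -5.56*i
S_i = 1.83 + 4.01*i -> [1.83, 5.84, 9.85, 13.86, 17.87]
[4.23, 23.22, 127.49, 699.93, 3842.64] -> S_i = 4.23*5.49^i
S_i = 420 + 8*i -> [420, 428, 436, 444, 452]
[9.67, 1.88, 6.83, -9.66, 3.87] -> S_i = Random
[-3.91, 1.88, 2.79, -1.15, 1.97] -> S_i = Random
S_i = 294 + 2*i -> [294, 296, 298, 300, 302]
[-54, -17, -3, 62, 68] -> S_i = Random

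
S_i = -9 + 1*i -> [-9, -8, -7, -6, -5]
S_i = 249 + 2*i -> [249, 251, 253, 255, 257]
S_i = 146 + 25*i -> [146, 171, 196, 221, 246]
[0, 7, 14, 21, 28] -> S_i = 0 + 7*i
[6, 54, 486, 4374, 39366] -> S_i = 6*9^i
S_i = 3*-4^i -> [3, -12, 48, -192, 768]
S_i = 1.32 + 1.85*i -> [1.32, 3.17, 5.02, 6.87, 8.72]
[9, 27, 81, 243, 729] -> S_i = 9*3^i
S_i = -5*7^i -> [-5, -35, -245, -1715, -12005]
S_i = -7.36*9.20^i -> [-7.36, -67.71, -622.95, -5731.14, -52726.52]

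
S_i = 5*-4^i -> [5, -20, 80, -320, 1280]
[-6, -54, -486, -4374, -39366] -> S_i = -6*9^i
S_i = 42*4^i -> [42, 168, 672, 2688, 10752]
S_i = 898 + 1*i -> [898, 899, 900, 901, 902]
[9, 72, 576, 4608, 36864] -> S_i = 9*8^i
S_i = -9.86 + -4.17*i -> [-9.86, -14.03, -18.2, -22.37, -26.54]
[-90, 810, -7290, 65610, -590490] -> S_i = -90*-9^i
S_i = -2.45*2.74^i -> [-2.45, -6.71, -18.39, -50.4, -138.09]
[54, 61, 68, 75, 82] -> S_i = 54 + 7*i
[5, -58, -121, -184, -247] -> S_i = 5 + -63*i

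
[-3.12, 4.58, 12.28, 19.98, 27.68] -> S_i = -3.12 + 7.70*i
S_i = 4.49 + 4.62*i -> [4.49, 9.11, 13.73, 18.35, 22.97]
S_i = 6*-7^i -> [6, -42, 294, -2058, 14406]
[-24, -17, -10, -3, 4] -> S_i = -24 + 7*i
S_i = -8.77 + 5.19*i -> [-8.77, -3.58, 1.61, 6.8, 11.99]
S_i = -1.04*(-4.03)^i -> [-1.04, 4.19, -16.89, 68.07, -274.32]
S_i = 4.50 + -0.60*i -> [4.5, 3.9, 3.3, 2.7, 2.1]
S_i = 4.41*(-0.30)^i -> [4.41, -1.32, 0.4, -0.12, 0.04]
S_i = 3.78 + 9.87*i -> [3.78, 13.65, 23.52, 33.39, 43.26]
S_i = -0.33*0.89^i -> [-0.33, -0.29, -0.26, -0.23, -0.21]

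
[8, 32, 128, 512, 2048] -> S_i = 8*4^i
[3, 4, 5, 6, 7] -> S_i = 3 + 1*i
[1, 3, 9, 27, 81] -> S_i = 1*3^i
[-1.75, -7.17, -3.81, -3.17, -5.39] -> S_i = Random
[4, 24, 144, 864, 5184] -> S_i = 4*6^i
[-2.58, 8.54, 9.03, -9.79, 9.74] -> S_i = Random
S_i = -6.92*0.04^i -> [-6.92, -0.28, -0.01, -0.0, -0.0]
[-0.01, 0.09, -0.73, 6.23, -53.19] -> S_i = -0.01*(-8.54)^i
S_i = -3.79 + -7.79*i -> [-3.79, -11.58, -19.37, -27.16, -34.95]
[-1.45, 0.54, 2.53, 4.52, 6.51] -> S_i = -1.45 + 1.99*i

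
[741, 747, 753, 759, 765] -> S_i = 741 + 6*i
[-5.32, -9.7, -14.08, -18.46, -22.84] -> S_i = -5.32 + -4.38*i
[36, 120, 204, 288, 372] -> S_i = 36 + 84*i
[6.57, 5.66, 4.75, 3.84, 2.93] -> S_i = 6.57 + -0.91*i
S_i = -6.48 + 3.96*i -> [-6.48, -2.52, 1.44, 5.4, 9.36]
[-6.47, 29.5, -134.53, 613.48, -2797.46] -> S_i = -6.47*(-4.56)^i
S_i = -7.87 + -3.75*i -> [-7.87, -11.62, -15.37, -19.12, -22.87]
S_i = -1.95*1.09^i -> [-1.95, -2.13, -2.32, -2.53, -2.75]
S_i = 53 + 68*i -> [53, 121, 189, 257, 325]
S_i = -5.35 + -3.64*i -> [-5.35, -8.99, -12.63, -16.27, -19.91]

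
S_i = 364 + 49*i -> [364, 413, 462, 511, 560]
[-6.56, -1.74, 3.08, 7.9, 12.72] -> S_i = -6.56 + 4.82*i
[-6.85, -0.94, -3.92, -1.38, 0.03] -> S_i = Random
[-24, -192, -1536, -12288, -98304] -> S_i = -24*8^i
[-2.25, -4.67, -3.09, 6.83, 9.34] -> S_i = Random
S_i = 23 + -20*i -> [23, 3, -17, -37, -57]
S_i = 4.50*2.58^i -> [4.5, 11.61, 29.95, 77.28, 199.38]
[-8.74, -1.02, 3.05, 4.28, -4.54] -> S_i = Random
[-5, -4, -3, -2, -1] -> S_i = -5 + 1*i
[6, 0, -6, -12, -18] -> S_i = 6 + -6*i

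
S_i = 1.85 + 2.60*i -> [1.85, 4.45, 7.05, 9.65, 12.25]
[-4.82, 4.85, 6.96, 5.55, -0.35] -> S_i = Random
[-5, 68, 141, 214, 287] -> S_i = -5 + 73*i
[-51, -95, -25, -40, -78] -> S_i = Random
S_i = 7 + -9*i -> [7, -2, -11, -20, -29]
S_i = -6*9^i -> [-6, -54, -486, -4374, -39366]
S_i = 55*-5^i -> [55, -275, 1375, -6875, 34375]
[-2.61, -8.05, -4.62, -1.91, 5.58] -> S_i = Random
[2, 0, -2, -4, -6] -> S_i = 2 + -2*i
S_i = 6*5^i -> [6, 30, 150, 750, 3750]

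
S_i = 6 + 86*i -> [6, 92, 178, 264, 350]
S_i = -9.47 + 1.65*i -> [-9.47, -7.82, -6.17, -4.52, -2.87]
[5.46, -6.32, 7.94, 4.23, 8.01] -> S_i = Random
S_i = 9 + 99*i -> [9, 108, 207, 306, 405]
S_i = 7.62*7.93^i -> [7.62, 60.43, 479.18, 3799.92, 30133.37]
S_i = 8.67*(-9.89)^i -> [8.67, -85.75, 848.03, -8387.03, 82947.68]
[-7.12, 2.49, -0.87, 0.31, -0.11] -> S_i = -7.12*(-0.35)^i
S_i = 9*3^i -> [9, 27, 81, 243, 729]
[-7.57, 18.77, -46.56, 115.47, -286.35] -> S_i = -7.57*(-2.48)^i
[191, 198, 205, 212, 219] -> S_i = 191 + 7*i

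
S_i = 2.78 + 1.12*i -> [2.78, 3.9, 5.02, 6.14, 7.26]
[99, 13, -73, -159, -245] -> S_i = 99 + -86*i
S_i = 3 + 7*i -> [3, 10, 17, 24, 31]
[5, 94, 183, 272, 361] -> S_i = 5 + 89*i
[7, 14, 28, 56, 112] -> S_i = 7*2^i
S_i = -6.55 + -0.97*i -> [-6.55, -7.52, -8.49, -9.46, -10.43]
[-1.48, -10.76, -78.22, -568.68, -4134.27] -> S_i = -1.48*7.27^i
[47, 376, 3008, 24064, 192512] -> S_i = 47*8^i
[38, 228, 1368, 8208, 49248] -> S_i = 38*6^i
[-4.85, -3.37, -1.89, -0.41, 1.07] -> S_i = -4.85 + 1.48*i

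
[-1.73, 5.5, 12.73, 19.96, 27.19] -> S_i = -1.73 + 7.23*i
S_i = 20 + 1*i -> [20, 21, 22, 23, 24]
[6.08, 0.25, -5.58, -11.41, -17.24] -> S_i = 6.08 + -5.83*i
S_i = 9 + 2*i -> [9, 11, 13, 15, 17]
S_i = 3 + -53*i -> [3, -50, -103, -156, -209]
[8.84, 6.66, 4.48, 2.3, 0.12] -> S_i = 8.84 + -2.18*i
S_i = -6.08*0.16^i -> [-6.08, -0.97, -0.16, -0.02, -0.0]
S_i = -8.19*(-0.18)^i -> [-8.19, 1.47, -0.27, 0.05, -0.01]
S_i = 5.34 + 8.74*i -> [5.34, 14.08, 22.82, 31.56, 40.3]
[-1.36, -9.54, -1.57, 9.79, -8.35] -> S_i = Random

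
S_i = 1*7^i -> [1, 7, 49, 343, 2401]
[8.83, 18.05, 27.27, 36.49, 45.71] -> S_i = 8.83 + 9.22*i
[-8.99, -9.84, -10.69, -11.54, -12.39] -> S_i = -8.99 + -0.85*i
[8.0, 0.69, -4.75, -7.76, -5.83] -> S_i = Random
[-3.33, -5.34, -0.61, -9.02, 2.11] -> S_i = Random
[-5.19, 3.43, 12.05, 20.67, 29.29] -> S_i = -5.19 + 8.62*i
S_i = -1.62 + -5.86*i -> [-1.62, -7.48, -13.34, -19.2, -25.06]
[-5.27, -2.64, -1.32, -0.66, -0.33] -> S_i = -5.27*0.50^i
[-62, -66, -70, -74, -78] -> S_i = -62 + -4*i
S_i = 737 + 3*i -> [737, 740, 743, 746, 749]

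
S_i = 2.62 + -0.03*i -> [2.62, 2.59, 2.56, 2.53, 2.5]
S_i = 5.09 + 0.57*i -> [5.09, 5.66, 6.23, 6.8, 7.37]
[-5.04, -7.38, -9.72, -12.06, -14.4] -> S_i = -5.04 + -2.34*i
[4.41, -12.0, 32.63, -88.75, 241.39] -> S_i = 4.41*(-2.72)^i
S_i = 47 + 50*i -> [47, 97, 147, 197, 247]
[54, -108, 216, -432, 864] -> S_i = 54*-2^i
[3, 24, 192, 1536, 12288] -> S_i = 3*8^i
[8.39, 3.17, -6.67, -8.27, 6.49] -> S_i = Random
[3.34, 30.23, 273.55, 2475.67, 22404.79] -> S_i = 3.34*9.05^i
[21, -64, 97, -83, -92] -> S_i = Random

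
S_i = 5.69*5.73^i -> [5.69, 32.6, 186.82, 1070.47, 6133.82]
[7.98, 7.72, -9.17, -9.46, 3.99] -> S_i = Random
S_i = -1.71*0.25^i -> [-1.71, -0.43, -0.11, -0.03, -0.01]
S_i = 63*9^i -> [63, 567, 5103, 45927, 413343]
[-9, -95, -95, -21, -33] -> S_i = Random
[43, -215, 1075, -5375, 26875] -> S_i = 43*-5^i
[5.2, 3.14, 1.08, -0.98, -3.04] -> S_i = 5.20 + -2.06*i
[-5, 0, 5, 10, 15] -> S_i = -5 + 5*i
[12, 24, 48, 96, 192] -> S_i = 12*2^i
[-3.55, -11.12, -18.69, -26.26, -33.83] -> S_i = -3.55 + -7.57*i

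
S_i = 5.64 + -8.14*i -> [5.64, -2.5, -10.64, -18.78, -26.92]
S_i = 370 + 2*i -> [370, 372, 374, 376, 378]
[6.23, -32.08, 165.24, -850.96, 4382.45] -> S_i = 6.23*(-5.15)^i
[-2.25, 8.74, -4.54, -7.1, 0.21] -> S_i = Random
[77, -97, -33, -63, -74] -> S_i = Random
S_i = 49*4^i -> [49, 196, 784, 3136, 12544]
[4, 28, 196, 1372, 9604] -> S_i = 4*7^i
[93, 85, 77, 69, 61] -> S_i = 93 + -8*i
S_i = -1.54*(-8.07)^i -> [-1.54, 12.43, -100.29, 809.36, -6531.53]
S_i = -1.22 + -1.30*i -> [-1.22, -2.52, -3.82, -5.12, -6.42]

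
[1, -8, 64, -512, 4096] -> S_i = 1*-8^i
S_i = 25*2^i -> [25, 50, 100, 200, 400]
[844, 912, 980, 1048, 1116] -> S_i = 844 + 68*i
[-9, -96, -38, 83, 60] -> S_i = Random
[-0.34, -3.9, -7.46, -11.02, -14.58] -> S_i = -0.34 + -3.56*i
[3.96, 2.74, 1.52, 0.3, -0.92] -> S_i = 3.96 + -1.22*i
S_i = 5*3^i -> [5, 15, 45, 135, 405]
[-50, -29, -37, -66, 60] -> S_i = Random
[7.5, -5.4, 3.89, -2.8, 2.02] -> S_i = 7.50*(-0.72)^i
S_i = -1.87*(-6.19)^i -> [-1.87, 11.58, -71.65, 443.52, -2745.39]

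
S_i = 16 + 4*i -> [16, 20, 24, 28, 32]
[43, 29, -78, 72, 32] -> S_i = Random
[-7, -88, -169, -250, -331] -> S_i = -7 + -81*i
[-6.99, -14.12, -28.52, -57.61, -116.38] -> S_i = -6.99*2.02^i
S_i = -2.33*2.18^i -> [-2.33, -5.08, -11.07, -24.14, -52.62]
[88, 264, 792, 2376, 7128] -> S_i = 88*3^i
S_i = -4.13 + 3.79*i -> [-4.13, -0.34, 3.45, 7.24, 11.03]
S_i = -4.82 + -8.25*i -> [-4.82, -13.07, -21.32, -29.57, -37.82]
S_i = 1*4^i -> [1, 4, 16, 64, 256]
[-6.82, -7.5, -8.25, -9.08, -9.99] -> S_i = -6.82*1.10^i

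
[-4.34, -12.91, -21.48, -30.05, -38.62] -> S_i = -4.34 + -8.57*i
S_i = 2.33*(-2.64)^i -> [2.33, -6.15, 16.24, -42.87, 113.18]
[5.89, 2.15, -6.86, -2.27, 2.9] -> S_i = Random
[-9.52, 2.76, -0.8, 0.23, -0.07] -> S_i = -9.52*(-0.29)^i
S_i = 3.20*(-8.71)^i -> [3.2, -27.87, 242.77, -2114.48, 18417.16]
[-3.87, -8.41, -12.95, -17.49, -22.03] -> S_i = -3.87 + -4.54*i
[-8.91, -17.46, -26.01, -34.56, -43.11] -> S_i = -8.91 + -8.55*i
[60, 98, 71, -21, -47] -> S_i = Random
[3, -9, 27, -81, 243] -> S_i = 3*-3^i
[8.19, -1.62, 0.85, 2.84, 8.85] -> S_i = Random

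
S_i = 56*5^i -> [56, 280, 1400, 7000, 35000]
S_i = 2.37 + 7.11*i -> [2.37, 9.48, 16.59, 23.7, 30.81]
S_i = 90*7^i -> [90, 630, 4410, 30870, 216090]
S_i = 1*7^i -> [1, 7, 49, 343, 2401]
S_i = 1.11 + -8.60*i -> [1.11, -7.49, -16.09, -24.69, -33.29]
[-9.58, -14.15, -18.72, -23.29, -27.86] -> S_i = -9.58 + -4.57*i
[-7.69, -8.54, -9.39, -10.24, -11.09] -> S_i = -7.69 + -0.85*i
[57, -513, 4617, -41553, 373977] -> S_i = 57*-9^i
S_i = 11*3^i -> [11, 33, 99, 297, 891]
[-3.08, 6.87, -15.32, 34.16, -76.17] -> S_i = -3.08*(-2.23)^i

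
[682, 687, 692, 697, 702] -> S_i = 682 + 5*i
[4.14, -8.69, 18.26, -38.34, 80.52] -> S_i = 4.14*(-2.10)^i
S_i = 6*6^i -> [6, 36, 216, 1296, 7776]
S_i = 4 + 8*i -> [4, 12, 20, 28, 36]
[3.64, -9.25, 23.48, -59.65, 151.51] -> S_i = 3.64*(-2.54)^i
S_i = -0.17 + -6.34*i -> [-0.17, -6.51, -12.85, -19.19, -25.53]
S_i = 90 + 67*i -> [90, 157, 224, 291, 358]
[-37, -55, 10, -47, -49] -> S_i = Random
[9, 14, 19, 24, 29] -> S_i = 9 + 5*i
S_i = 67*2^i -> [67, 134, 268, 536, 1072]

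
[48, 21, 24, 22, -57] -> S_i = Random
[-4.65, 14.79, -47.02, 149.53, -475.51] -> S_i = -4.65*(-3.18)^i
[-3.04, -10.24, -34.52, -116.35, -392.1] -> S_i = -3.04*3.37^i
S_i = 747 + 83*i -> [747, 830, 913, 996, 1079]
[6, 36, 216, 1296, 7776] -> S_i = 6*6^i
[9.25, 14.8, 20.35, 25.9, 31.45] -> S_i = 9.25 + 5.55*i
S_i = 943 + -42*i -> [943, 901, 859, 817, 775]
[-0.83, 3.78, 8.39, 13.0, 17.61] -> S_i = -0.83 + 4.61*i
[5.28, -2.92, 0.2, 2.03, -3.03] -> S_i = Random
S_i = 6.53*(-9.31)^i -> [6.53, -60.79, 565.99, -5269.41, 49058.23]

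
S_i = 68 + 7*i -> [68, 75, 82, 89, 96]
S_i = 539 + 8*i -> [539, 547, 555, 563, 571]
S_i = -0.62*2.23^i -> [-0.62, -1.38, -3.08, -6.88, -15.33]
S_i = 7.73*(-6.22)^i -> [7.73, -48.08, 299.06, -1860.16, 11570.2]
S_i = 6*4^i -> [6, 24, 96, 384, 1536]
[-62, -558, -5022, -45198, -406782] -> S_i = -62*9^i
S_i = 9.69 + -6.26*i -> [9.69, 3.43, -2.83, -9.09, -15.35]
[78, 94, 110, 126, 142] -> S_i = 78 + 16*i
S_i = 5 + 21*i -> [5, 26, 47, 68, 89]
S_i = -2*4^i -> [-2, -8, -32, -128, -512]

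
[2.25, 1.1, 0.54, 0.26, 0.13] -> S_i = 2.25*0.49^i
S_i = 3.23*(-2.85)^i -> [3.23, -9.21, 26.24, -74.77, 213.1]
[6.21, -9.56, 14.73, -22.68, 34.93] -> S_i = 6.21*(-1.54)^i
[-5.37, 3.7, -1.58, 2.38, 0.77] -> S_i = Random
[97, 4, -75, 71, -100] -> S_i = Random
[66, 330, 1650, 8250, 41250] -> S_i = 66*5^i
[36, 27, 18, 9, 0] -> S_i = 36 + -9*i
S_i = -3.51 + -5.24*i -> [-3.51, -8.75, -13.99, -19.23, -24.47]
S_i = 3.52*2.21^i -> [3.52, 7.78, 17.19, 37.99, 83.97]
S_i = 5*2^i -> [5, 10, 20, 40, 80]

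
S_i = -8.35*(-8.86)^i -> [-8.35, 73.98, -655.47, 5807.48, -51454.26]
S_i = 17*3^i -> [17, 51, 153, 459, 1377]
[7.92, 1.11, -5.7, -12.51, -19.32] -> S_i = 7.92 + -6.81*i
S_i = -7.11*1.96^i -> [-7.11, -13.94, -27.31, -53.54, -104.93]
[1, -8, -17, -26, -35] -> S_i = 1 + -9*i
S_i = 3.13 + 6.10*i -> [3.13, 9.23, 15.33, 21.43, 27.53]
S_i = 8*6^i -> [8, 48, 288, 1728, 10368]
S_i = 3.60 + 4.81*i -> [3.6, 8.41, 13.22, 18.03, 22.84]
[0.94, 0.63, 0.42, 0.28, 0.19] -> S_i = 0.94*0.67^i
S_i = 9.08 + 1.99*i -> [9.08, 11.07, 13.06, 15.05, 17.04]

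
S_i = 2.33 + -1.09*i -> [2.33, 1.24, 0.15, -0.94, -2.03]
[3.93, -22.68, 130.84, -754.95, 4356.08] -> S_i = 3.93*(-5.77)^i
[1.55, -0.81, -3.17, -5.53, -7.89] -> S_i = 1.55 + -2.36*i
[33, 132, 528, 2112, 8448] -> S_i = 33*4^i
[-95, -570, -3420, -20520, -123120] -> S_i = -95*6^i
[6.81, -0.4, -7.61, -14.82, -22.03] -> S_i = 6.81 + -7.21*i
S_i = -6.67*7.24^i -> [-6.67, -48.29, -349.63, -2531.29, -18326.52]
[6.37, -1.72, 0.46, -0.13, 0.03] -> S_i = 6.37*(-0.27)^i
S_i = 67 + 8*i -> [67, 75, 83, 91, 99]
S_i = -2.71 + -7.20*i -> [-2.71, -9.91, -17.11, -24.31, -31.51]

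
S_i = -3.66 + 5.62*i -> [-3.66, 1.96, 7.58, 13.2, 18.82]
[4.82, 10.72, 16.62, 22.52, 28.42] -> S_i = 4.82 + 5.90*i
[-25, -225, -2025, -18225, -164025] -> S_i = -25*9^i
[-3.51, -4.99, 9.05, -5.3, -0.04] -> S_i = Random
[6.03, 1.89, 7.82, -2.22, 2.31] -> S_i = Random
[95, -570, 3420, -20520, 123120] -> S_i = 95*-6^i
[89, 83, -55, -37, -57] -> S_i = Random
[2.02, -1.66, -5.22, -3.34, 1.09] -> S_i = Random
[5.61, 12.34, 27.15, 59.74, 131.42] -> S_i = 5.61*2.20^i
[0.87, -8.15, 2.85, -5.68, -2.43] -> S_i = Random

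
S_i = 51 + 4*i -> [51, 55, 59, 63, 67]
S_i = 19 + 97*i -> [19, 116, 213, 310, 407]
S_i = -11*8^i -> [-11, -88, -704, -5632, -45056]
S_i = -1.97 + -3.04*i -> [-1.97, -5.01, -8.05, -11.09, -14.13]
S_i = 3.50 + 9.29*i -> [3.5, 12.79, 22.08, 31.37, 40.66]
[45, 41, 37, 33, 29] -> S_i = 45 + -4*i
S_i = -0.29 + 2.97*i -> [-0.29, 2.68, 5.65, 8.62, 11.59]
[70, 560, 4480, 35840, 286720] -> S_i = 70*8^i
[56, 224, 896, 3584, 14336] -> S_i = 56*4^i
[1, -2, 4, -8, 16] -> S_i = 1*-2^i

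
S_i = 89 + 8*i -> [89, 97, 105, 113, 121]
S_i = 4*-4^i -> [4, -16, 64, -256, 1024]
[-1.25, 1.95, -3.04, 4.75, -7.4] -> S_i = -1.25*(-1.56)^i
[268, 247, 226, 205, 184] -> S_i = 268 + -21*i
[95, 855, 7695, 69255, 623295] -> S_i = 95*9^i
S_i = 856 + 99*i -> [856, 955, 1054, 1153, 1252]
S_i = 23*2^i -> [23, 46, 92, 184, 368]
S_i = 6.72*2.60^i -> [6.72, 17.47, 45.43, 118.11, 307.09]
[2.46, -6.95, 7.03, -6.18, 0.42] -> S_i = Random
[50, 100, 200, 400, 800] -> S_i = 50*2^i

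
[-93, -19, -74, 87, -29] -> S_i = Random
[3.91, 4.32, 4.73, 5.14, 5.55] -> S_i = 3.91 + 0.41*i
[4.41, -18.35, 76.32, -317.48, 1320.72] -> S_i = 4.41*(-4.16)^i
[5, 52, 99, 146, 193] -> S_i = 5 + 47*i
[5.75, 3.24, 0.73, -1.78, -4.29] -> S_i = 5.75 + -2.51*i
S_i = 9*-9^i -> [9, -81, 729, -6561, 59049]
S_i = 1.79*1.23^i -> [1.79, 2.2, 2.71, 3.33, 4.1]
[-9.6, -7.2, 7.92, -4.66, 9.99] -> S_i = Random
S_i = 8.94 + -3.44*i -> [8.94, 5.5, 2.06, -1.38, -4.82]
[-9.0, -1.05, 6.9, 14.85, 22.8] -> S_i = -9.00 + 7.95*i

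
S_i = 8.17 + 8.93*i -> [8.17, 17.1, 26.03, 34.96, 43.89]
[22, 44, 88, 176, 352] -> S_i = 22*2^i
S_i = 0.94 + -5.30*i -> [0.94, -4.36, -9.66, -14.96, -20.26]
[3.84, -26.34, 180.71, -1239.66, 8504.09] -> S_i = 3.84*(-6.86)^i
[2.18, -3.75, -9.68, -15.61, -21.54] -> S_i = 2.18 + -5.93*i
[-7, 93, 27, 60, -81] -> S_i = Random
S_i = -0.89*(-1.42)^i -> [-0.89, 1.26, -1.79, 2.55, -3.62]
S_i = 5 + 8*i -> [5, 13, 21, 29, 37]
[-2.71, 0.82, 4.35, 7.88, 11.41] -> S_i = -2.71 + 3.53*i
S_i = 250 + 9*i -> [250, 259, 268, 277, 286]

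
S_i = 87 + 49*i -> [87, 136, 185, 234, 283]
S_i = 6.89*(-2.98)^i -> [6.89, -20.53, 61.19, -182.33, 543.36]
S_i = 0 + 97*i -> [0, 97, 194, 291, 388]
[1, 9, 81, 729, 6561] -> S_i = 1*9^i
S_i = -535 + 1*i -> [-535, -534, -533, -532, -531]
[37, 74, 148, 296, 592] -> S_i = 37*2^i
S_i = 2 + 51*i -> [2, 53, 104, 155, 206]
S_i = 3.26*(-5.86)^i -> [3.26, -19.1, 111.95, -656.01, 3844.22]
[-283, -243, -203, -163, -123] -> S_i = -283 + 40*i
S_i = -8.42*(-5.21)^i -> [-8.42, 43.87, -228.55, 1190.76, -6203.87]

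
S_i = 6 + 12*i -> [6, 18, 30, 42, 54]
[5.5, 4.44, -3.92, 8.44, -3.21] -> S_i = Random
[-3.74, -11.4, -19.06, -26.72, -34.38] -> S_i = -3.74 + -7.66*i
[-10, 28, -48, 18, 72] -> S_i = Random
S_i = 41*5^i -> [41, 205, 1025, 5125, 25625]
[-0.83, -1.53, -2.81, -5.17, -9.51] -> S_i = -0.83*1.84^i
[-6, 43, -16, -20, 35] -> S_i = Random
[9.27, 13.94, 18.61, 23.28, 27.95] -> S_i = 9.27 + 4.67*i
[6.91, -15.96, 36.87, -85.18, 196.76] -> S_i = 6.91*(-2.31)^i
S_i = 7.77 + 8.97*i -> [7.77, 16.74, 25.71, 34.68, 43.65]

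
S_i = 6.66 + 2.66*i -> [6.66, 9.32, 11.98, 14.64, 17.3]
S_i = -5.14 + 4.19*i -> [-5.14, -0.95, 3.24, 7.43, 11.62]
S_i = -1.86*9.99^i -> [-1.86, -18.58, -185.63, -1854.43, -18525.71]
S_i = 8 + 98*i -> [8, 106, 204, 302, 400]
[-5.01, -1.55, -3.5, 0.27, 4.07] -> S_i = Random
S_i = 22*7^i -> [22, 154, 1078, 7546, 52822]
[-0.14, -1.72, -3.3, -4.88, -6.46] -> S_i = -0.14 + -1.58*i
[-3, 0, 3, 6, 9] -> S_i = -3 + 3*i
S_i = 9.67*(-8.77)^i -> [9.67, -84.81, 743.75, -6522.67, 57203.8]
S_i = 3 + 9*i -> [3, 12, 21, 30, 39]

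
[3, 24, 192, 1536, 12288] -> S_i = 3*8^i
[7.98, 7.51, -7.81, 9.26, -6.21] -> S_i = Random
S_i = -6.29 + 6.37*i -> [-6.29, 0.08, 6.45, 12.82, 19.19]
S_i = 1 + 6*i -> [1, 7, 13, 19, 25]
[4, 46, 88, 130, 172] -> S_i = 4 + 42*i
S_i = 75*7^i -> [75, 525, 3675, 25725, 180075]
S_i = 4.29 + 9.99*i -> [4.29, 14.28, 24.27, 34.26, 44.25]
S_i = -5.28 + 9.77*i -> [-5.28, 4.49, 14.26, 24.03, 33.8]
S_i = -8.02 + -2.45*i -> [-8.02, -10.47, -12.92, -15.37, -17.82]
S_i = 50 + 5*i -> [50, 55, 60, 65, 70]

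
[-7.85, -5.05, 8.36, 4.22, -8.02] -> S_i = Random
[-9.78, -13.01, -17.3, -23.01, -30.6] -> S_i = -9.78*1.33^i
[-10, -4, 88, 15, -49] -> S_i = Random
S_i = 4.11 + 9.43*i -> [4.11, 13.54, 22.97, 32.4, 41.83]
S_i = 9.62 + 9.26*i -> [9.62, 18.88, 28.14, 37.4, 46.66]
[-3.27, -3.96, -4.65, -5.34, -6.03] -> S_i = -3.27 + -0.69*i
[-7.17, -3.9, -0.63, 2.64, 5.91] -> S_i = -7.17 + 3.27*i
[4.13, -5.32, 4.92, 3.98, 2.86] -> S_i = Random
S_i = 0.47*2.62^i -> [0.47, 1.23, 3.23, 8.45, 22.15]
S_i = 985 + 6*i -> [985, 991, 997, 1003, 1009]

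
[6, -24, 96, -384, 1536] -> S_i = 6*-4^i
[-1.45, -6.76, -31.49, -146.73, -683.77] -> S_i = -1.45*4.66^i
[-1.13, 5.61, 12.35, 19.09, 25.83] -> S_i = -1.13 + 6.74*i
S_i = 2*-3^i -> [2, -6, 18, -54, 162]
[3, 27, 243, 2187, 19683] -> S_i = 3*9^i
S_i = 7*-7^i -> [7, -49, 343, -2401, 16807]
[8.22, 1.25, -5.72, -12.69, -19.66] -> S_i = 8.22 + -6.97*i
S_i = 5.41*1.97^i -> [5.41, 10.66, 21.0, 41.36, 81.48]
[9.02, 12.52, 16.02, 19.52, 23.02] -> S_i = 9.02 + 3.50*i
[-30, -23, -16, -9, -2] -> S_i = -30 + 7*i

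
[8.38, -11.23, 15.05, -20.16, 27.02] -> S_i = 8.38*(-1.34)^i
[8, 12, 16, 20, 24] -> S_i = 8 + 4*i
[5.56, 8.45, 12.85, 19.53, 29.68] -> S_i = 5.56*1.52^i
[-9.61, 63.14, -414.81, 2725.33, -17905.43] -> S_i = -9.61*(-6.57)^i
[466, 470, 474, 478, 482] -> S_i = 466 + 4*i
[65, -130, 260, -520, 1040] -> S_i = 65*-2^i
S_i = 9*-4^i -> [9, -36, 144, -576, 2304]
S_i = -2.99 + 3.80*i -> [-2.99, 0.81, 4.61, 8.41, 12.21]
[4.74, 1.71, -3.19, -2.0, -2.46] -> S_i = Random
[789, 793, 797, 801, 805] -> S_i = 789 + 4*i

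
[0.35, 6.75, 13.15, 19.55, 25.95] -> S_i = 0.35 + 6.40*i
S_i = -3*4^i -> [-3, -12, -48, -192, -768]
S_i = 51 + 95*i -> [51, 146, 241, 336, 431]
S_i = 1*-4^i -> [1, -4, 16, -64, 256]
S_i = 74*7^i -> [74, 518, 3626, 25382, 177674]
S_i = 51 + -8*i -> [51, 43, 35, 27, 19]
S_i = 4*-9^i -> [4, -36, 324, -2916, 26244]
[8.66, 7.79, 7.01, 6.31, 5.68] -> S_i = 8.66*0.90^i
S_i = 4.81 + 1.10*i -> [4.81, 5.91, 7.01, 8.11, 9.21]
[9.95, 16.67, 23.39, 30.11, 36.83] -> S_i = 9.95 + 6.72*i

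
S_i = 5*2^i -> [5, 10, 20, 40, 80]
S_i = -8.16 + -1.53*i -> [-8.16, -9.69, -11.22, -12.75, -14.28]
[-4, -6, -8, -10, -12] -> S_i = -4 + -2*i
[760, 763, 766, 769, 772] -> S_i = 760 + 3*i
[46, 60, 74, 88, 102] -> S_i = 46 + 14*i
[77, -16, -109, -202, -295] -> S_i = 77 + -93*i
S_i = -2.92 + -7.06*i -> [-2.92, -9.98, -17.04, -24.1, -31.16]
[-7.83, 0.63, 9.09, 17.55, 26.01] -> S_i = -7.83 + 8.46*i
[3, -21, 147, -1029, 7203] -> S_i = 3*-7^i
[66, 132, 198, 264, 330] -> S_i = 66 + 66*i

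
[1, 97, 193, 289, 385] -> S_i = 1 + 96*i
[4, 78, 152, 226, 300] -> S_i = 4 + 74*i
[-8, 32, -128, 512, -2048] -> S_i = -8*-4^i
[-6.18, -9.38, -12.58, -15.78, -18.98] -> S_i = -6.18 + -3.20*i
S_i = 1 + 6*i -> [1, 7, 13, 19, 25]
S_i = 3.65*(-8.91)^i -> [3.65, -32.52, 289.77, -2581.82, 23004.02]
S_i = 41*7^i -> [41, 287, 2009, 14063, 98441]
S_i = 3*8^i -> [3, 24, 192, 1536, 12288]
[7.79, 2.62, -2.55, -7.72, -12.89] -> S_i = 7.79 + -5.17*i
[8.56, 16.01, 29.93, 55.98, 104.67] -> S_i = 8.56*1.87^i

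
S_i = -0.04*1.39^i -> [-0.04, -0.06, -0.08, -0.11, -0.15]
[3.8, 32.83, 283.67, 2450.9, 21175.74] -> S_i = 3.80*8.64^i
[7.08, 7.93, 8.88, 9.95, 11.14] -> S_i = 7.08*1.12^i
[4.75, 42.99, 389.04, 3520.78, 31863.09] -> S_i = 4.75*9.05^i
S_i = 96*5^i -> [96, 480, 2400, 12000, 60000]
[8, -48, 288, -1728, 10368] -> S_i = 8*-6^i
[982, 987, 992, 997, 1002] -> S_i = 982 + 5*i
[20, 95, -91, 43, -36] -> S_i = Random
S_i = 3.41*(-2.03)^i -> [3.41, -6.92, 14.05, -28.53, 57.91]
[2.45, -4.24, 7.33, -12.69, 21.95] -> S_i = 2.45*(-1.73)^i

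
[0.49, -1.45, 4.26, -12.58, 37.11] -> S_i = 0.49*(-2.95)^i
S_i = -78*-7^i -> [-78, 546, -3822, 26754, -187278]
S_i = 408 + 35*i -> [408, 443, 478, 513, 548]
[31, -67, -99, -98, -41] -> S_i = Random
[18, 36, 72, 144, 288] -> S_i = 18*2^i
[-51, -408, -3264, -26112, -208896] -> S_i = -51*8^i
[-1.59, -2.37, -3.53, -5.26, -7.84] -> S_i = -1.59*1.49^i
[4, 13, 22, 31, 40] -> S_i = 4 + 9*i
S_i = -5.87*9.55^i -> [-5.87, -56.06, -535.36, -5112.68, -48826.05]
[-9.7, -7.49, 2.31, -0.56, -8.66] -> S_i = Random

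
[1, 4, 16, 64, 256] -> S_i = 1*4^i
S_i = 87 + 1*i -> [87, 88, 89, 90, 91]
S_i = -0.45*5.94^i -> [-0.45, -2.67, -15.88, -94.31, -560.22]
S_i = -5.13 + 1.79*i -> [-5.13, -3.34, -1.55, 0.24, 2.03]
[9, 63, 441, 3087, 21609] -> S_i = 9*7^i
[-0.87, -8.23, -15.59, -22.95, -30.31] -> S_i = -0.87 + -7.36*i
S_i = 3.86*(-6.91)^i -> [3.86, -26.67, 184.31, -1273.57, 8800.34]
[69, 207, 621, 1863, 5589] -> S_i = 69*3^i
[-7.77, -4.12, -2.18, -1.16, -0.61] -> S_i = -7.77*0.53^i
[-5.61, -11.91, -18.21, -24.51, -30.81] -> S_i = -5.61 + -6.30*i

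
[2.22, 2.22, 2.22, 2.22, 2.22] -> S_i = 2.22*1.00^i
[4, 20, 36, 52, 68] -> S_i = 4 + 16*i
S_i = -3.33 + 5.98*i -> [-3.33, 2.65, 8.63, 14.61, 20.59]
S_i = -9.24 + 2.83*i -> [-9.24, -6.41, -3.58, -0.75, 2.08]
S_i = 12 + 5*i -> [12, 17, 22, 27, 32]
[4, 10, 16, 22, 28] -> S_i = 4 + 6*i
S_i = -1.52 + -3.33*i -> [-1.52, -4.85, -8.18, -11.51, -14.84]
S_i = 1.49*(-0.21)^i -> [1.49, -0.31, 0.07, -0.01, 0.0]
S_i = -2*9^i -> [-2, -18, -162, -1458, -13122]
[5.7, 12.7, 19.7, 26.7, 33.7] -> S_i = 5.70 + 7.00*i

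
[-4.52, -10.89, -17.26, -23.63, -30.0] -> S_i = -4.52 + -6.37*i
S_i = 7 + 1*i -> [7, 8, 9, 10, 11]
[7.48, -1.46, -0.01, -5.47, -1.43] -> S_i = Random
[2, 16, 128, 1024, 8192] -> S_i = 2*8^i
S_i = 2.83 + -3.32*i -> [2.83, -0.49, -3.81, -7.13, -10.45]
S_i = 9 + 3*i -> [9, 12, 15, 18, 21]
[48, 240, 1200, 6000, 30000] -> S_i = 48*5^i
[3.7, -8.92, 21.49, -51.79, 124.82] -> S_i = 3.70*(-2.41)^i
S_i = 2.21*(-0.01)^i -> [2.21, -0.02, 0.0, -0.0, 0.0]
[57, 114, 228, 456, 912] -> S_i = 57*2^i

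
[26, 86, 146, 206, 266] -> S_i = 26 + 60*i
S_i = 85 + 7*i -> [85, 92, 99, 106, 113]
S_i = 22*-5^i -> [22, -110, 550, -2750, 13750]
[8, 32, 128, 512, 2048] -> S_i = 8*4^i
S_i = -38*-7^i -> [-38, 266, -1862, 13034, -91238]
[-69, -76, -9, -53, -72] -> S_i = Random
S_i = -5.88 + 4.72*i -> [-5.88, -1.16, 3.56, 8.28, 13.0]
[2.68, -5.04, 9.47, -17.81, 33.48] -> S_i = 2.68*(-1.88)^i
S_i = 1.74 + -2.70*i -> [1.74, -0.96, -3.66, -6.36, -9.06]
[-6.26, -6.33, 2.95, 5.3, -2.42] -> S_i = Random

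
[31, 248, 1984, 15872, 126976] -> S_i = 31*8^i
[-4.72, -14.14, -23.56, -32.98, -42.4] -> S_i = -4.72 + -9.42*i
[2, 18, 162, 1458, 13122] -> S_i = 2*9^i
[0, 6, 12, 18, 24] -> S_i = 0 + 6*i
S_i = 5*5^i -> [5, 25, 125, 625, 3125]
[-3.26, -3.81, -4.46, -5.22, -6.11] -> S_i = -3.26*1.17^i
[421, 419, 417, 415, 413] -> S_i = 421 + -2*i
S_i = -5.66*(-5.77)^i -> [-5.66, 32.66, -188.44, 1087.29, -6273.64]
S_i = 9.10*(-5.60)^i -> [9.1, -50.96, 285.38, -1598.11, 8949.39]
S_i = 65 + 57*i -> [65, 122, 179, 236, 293]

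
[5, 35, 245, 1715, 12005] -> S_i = 5*7^i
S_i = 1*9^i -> [1, 9, 81, 729, 6561]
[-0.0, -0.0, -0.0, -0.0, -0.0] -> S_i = -0.00*2.87^i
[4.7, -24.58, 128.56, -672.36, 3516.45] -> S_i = 4.70*(-5.23)^i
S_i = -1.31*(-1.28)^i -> [-1.31, 1.68, -2.15, 2.75, -3.52]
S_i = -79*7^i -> [-79, -553, -3871, -27097, -189679]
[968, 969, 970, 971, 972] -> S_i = 968 + 1*i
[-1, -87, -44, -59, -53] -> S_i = Random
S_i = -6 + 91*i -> [-6, 85, 176, 267, 358]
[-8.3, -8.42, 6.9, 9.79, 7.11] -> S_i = Random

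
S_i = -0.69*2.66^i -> [-0.69, -1.84, -4.88, -12.99, -34.54]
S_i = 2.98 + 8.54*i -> [2.98, 11.52, 20.06, 28.6, 37.14]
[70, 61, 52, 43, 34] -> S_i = 70 + -9*i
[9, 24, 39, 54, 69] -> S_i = 9 + 15*i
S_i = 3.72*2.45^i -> [3.72, 9.11, 22.33, 54.71, 134.03]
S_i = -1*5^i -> [-1, -5, -25, -125, -625]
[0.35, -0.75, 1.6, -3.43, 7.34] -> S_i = 0.35*(-2.14)^i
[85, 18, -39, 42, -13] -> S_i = Random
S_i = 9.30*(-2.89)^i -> [9.3, -26.88, 77.67, -224.48, 648.75]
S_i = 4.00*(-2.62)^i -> [4.0, -10.48, 27.46, -71.94, 188.48]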